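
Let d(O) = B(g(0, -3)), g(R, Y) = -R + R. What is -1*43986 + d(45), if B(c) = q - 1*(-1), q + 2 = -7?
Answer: -43994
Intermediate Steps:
q = -9 (q = -2 - 7 = -9)
g(R, Y) = 0
B(c) = -8 (B(c) = -9 - 1*(-1) = -9 + 1 = -8)
d(O) = -8
-1*43986 + d(45) = -1*43986 - 8 = -43986 - 8 = -43994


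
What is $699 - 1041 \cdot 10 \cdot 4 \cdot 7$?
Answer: $-290781$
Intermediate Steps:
$699 - 1041 \cdot 10 \cdot 4 \cdot 7 = 699 - 1041 \cdot 40 \cdot 7 = 699 - 291480 = -290781$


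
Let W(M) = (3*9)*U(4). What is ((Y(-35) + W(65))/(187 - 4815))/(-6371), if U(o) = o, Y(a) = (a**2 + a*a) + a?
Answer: 2523/29484988 ≈ 8.5569e-5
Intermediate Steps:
Y(a) = a + 2*a**2 (Y(a) = (a**2 + a**2) + a = 2*a**2 + a = a + 2*a**2)
W(M) = 108 (W(M) = (3*9)*4 = 27*4 = 108)
((Y(-35) + W(65))/(187 - 4815))/(-6371) = ((-35*(1 + 2*(-35)) + 108)/(187 - 4815))/(-6371) = ((-35*(1 - 70) + 108)/(-4628))*(-1/6371) = ((-35*(-69) + 108)*(-1/4628))*(-1/6371) = ((2415 + 108)*(-1/4628))*(-1/6371) = (2523*(-1/4628))*(-1/6371) = -2523/4628*(-1/6371) = 2523/29484988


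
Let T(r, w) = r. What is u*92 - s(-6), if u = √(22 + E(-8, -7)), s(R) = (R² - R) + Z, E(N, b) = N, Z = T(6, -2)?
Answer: -48 + 92*√14 ≈ 296.23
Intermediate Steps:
Z = 6
s(R) = 6 + R² - R (s(R) = (R² - R) + 6 = 6 + R² - R)
u = √14 (u = √(22 - 8) = √14 ≈ 3.7417)
u*92 - s(-6) = √14*92 - (6 + (-6)² - 1*(-6)) = 92*√14 - (6 + 36 + 6) = 92*√14 - 1*48 = 92*√14 - 48 = -48 + 92*√14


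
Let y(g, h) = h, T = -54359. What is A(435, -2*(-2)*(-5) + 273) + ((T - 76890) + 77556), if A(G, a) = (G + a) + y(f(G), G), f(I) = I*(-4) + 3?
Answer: -52570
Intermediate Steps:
f(I) = 3 - 4*I (f(I) = -4*I + 3 = 3 - 4*I)
A(G, a) = a + 2*G (A(G, a) = (G + a) + G = a + 2*G)
A(435, -2*(-2)*(-5) + 273) + ((T - 76890) + 77556) = ((-2*(-2)*(-5) + 273) + 2*435) + ((-54359 - 76890) + 77556) = ((4*(-5) + 273) + 870) + (-131249 + 77556) = ((-20 + 273) + 870) - 53693 = (253 + 870) - 53693 = 1123 - 53693 = -52570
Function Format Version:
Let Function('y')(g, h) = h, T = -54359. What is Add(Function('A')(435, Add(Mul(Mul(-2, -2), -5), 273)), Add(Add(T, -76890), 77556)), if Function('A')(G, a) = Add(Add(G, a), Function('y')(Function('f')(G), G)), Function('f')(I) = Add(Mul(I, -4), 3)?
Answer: -52570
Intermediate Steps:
Function('f')(I) = Add(3, Mul(-4, I)) (Function('f')(I) = Add(Mul(-4, I), 3) = Add(3, Mul(-4, I)))
Function('A')(G, a) = Add(a, Mul(2, G)) (Function('A')(G, a) = Add(Add(G, a), G) = Add(a, Mul(2, G)))
Add(Function('A')(435, Add(Mul(Mul(-2, -2), -5), 273)), Add(Add(T, -76890), 77556)) = Add(Add(Add(Mul(Mul(-2, -2), -5), 273), Mul(2, 435)), Add(Add(-54359, -76890), 77556)) = Add(Add(Add(Mul(4, -5), 273), 870), Add(-131249, 77556)) = Add(Add(Add(-20, 273), 870), -53693) = Add(Add(253, 870), -53693) = Add(1123, -53693) = -52570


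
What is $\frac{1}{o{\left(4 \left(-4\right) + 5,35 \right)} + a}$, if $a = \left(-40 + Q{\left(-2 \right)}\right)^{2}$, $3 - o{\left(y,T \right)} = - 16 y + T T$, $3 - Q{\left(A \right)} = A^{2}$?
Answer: $\frac{1}{283} \approx 0.0035336$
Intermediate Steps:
$Q{\left(A \right)} = 3 - A^{2}$
$o{\left(y,T \right)} = 3 - T^{2} + 16 y$ ($o{\left(y,T \right)} = 3 - \left(- 16 y + T T\right) = 3 - \left(- 16 y + T^{2}\right) = 3 - \left(T^{2} - 16 y\right) = 3 - T^{2} + 16 y$)
$a = 1681$ ($a = \left(-40 + \left(3 - \left(-2\right)^{2}\right)\right)^{2} = \left(-40 + \left(3 - 4\right)\right)^{2} = \left(-40 - 1\right)^{2} = \left(-41\right)^{2} = 1681$)
$\frac{1}{o{\left(4 \left(-4\right) + 5,35 \right)} + a} = \frac{1}{\left(3 - 35^{2} + 16 \left(4 \left(-4\right) + 5\right)\right) + 1681} = \frac{1}{\left(3 - 1225 + 16 \left(-16 + 5\right)\right) + 1681} = \frac{1}{\left(3 - 1225 + 16 \left(-11\right)\right) + 1681} = \frac{1}{\left(3 - 1225 - 176\right) + 1681} = \frac{1}{-1398 + 1681} = \frac{1}{283}$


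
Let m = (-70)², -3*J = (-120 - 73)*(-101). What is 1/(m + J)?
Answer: -3/4793 ≈ -0.00062591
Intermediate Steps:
J = -19493/3 (J = -(-120 - 73)*(-101)/3 = -(-193)*(-101)/3 = -⅓*19493 = -19493/3 ≈ -6497.7)
m = 4900
1/(m + J) = 1/(4900 - 19493/3) = 1/(-4793/3) = -3/4793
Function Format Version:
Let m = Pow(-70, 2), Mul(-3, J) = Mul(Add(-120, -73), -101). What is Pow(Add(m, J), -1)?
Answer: Rational(-3, 4793) ≈ -0.00062591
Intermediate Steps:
J = Rational(-19493, 3) (J = Mul(Rational(-1, 3), Mul(Add(-120, -73), -101)) = Mul(Rational(-1, 3), Mul(-193, -101)) = Mul(Rational(-1, 3), 19493) = Rational(-19493, 3) ≈ -6497.7)
m = 4900
Pow(Add(m, J), -1) = Pow(Add(4900, Rational(-19493, 3)), -1) = Pow(Rational(-4793, 3), -1) = Rational(-3, 4793)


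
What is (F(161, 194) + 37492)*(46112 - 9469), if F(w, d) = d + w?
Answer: 1386827621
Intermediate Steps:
(F(161, 194) + 37492)*(46112 - 9469) = ((194 + 161) + 37492)*(46112 - 9469) = (355 + 37492)*36643 = 37847*36643 = 1386827621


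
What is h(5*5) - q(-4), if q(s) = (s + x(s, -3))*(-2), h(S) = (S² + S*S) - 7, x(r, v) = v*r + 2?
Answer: 1263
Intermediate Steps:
x(r, v) = 2 + r*v (x(r, v) = r*v + 2 = 2 + r*v)
h(S) = -7 + 2*S² (h(S) = (S² + S²) - 7 = 2*S² - 7 = -7 + 2*S²)
q(s) = -4 + 4*s (q(s) = (s + (2 + s*(-3)))*(-2) = (s + (2 - 3*s))*(-2) = (2 - 2*s)*(-2) = -4 + 4*s)
h(5*5) - q(-4) = (-7 + 2*(5*5)²) - (-4 + 4*(-4)) = (-7 + 2*25²) - (-4 - 16) = (-7 + 2*625) - 1*(-20) = (-7 + 1250) + 20 = 1243 + 20 = 1263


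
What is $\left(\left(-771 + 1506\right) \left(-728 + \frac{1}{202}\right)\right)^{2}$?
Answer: $\frac{11682459097430625}{40804} \approx 2.8631 \cdot 10^{11}$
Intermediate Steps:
$\left(\left(-771 + 1506\right) \left(-728 + \frac{1}{202}\right)\right)^{2} = \left(735 \left(-728 + \frac{1}{202}\right)\right)^{2} = \left(735 \left(- \frac{147055}{202}\right)\right)^{2} = \left(- \frac{108085425}{202}\right)^{2} = \frac{11682459097430625}{40804}$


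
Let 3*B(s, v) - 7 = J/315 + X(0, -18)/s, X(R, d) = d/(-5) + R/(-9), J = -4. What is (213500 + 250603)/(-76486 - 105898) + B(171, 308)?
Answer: -136574497/654940944 ≈ -0.20853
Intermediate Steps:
X(R, d) = -d/5 - R/9 (X(R, d) = d*(-1/5) + R*(-1/9) = -d/5 - R/9)
B(s, v) = 2201/945 + 6/(5*s) (B(s, v) = 7/3 + (-4/315 + (-1/5*(-18) - 1/9*0)/s)/3 = 7/3 + (-4*1/315 + (18/5 + 0)/s)/3 = 7/3 + (-4/315 + 18/(5*s))/3 = 7/3 + (-4/945 + 6/(5*s)) = 2201/945 + 6/(5*s))
(213500 + 250603)/(-76486 - 105898) + B(171, 308) = (213500 + 250603)/(-76486 - 105898) + (1/945)*(1134 + 2201*171)/171 = 464103/(-182384) + (1/945)*(1/171)*(1134 + 376371) = 464103*(-1/182384) + (1/945)*(1/171)*377505 = -464103/182384 + 8389/3591 = -136574497/654940944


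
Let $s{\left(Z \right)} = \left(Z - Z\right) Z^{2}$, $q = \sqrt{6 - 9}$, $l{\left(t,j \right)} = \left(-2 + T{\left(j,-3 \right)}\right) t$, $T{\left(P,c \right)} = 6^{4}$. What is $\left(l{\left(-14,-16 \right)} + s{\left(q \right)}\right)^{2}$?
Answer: $328189456$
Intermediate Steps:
$T{\left(P,c \right)} = 1296$
$l{\left(t,j \right)} = 1294 t$ ($l{\left(t,j \right)} = \left(-2 + 1296\right) t = 1294 t$)
$q = i \sqrt{3}$ ($q = \sqrt{-3} = i \sqrt{3} \approx 1.732 i$)
$s{\left(Z \right)} = 0$ ($s{\left(Z \right)} = 0 Z^{2} = 0$)
$\left(l{\left(-14,-16 \right)} + s{\left(q \right)}\right)^{2} = \left(1294 \left(-14\right) + 0\right)^{2} = \left(-18116 + 0\right)^{2} = \left(-18116\right)^{2} = 328189456$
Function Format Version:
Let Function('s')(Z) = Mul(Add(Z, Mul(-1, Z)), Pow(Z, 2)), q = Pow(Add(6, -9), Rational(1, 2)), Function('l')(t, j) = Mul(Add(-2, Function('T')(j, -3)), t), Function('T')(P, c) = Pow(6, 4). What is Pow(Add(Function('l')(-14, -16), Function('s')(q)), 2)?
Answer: 328189456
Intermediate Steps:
Function('T')(P, c) = 1296
Function('l')(t, j) = Mul(1294, t) (Function('l')(t, j) = Mul(Add(-2, 1296), t) = Mul(1294, t))
q = Mul(I, Pow(3, Rational(1, 2))) (q = Pow(-3, Rational(1, 2)) = Mul(I, Pow(3, Rational(1, 2))) ≈ Mul(1.7320, I))
Function('s')(Z) = 0 (Function('s')(Z) = Mul(0, Pow(Z, 2)) = 0)
Pow(Add(Function('l')(-14, -16), Function('s')(q)), 2) = Pow(Add(Mul(1294, -14), 0), 2) = Pow(Add(-18116, 0), 2) = Pow(-18116, 2) = 328189456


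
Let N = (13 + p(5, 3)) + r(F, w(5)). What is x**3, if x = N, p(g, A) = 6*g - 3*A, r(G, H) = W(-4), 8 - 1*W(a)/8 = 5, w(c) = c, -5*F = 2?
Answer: 195112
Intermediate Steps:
F = -2/5 (F = -1/5*2 = -2/5 ≈ -0.40000)
W(a) = 24 (W(a) = 64 - 8*5 = 64 - 40 = 24)
r(G, H) = 24
p(g, A) = -3*A + 6*g
N = 58 (N = (13 + (-3*3 + 6*5)) + 24 = (13 + (-9 + 30)) + 24 = (13 + 21) + 24 = 34 + 24 = 58)
x = 58
x**3 = 58**3 = 195112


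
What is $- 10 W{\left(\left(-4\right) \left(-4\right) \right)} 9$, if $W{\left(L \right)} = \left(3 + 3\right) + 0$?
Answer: $-540$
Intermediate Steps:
$W{\left(L \right)} = 6$ ($W{\left(L \right)} = 6 + 0 = 6$)
$- 10 W{\left(\left(-4\right) \left(-4\right) \right)} 9 = \left(-10\right) 6 \cdot 9 = \left(-60\right) 9 = -540$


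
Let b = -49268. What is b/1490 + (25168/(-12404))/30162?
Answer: -104730949684/3167345895 ≈ -33.066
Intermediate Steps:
b/1490 + (25168/(-12404))/30162 = -49268/1490 + (25168/(-12404))/30162 = -49268*1/1490 + (25168*(-1/12404))*(1/30162) = -24634/745 - 6292/3101*1/30162 = -24634/745 - 286/4251471 = -104730949684/3167345895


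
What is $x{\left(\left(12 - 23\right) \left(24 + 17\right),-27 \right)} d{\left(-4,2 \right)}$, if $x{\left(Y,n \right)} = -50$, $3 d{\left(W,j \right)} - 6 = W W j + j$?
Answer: $- \frac{2000}{3} \approx -666.67$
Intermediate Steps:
$d{\left(W,j \right)} = 2 + \frac{j}{3} + \frac{j W^{2}}{3}$ ($d{\left(W,j \right)} = 2 + \frac{W W j + j}{3} = 2 + \frac{W^{2} j + j}{3} = 2 + \frac{j W^{2} + j}{3} = 2 + \frac{j + j W^{2}}{3} = 2 + \left(\frac{j}{3} + \frac{j W^{2}}{3}\right) = 2 + \frac{j}{3} + \frac{j W^{2}}{3}$)
$x{\left(\left(12 - 23\right) \left(24 + 17\right),-27 \right)} d{\left(-4,2 \right)} = - 50 \left(2 + \frac{1}{3} \cdot 2 + \frac{1}{3} \cdot 2 \left(-4\right)^{2}\right) = - 50 \left(2 + \frac{2}{3} + \frac{1}{3} \cdot 2 \cdot 16\right) = - 50 \left(2 + \frac{2}{3} + \frac{32}{3}\right) = \left(-50\right) \frac{40}{3} = - \frac{2000}{3}$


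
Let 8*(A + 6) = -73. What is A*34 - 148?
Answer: -2649/4 ≈ -662.25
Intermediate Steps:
A = -121/8 (A = -6 + (⅛)*(-73) = -6 - 73/8 = -121/8 ≈ -15.125)
A*34 - 148 = -121/8*34 - 148 = -2057/4 - 148 = -2649/4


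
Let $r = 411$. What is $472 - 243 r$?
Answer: $-99401$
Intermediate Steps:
$472 - 243 r = 472 - 99873 = -99401$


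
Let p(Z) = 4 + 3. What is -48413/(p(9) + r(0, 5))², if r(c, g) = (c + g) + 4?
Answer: -48413/256 ≈ -189.11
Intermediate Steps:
p(Z) = 7
r(c, g) = 4 + c + g
-48413/(p(9) + r(0, 5))² = -48413/(7 + (4 + 0 + 5))² = -48413/(7 + 9)² = -48413/(16²) = -48413/256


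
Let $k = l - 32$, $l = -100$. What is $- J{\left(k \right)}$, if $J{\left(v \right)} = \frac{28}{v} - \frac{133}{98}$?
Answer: $\frac{725}{462} \approx 1.5693$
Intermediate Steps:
$k = -132$ ($k = -100 - 32 = -132$)
$J{\left(v \right)} = - \frac{19}{14} + \frac{28}{v}$ ($J{\left(v \right)} = \frac{28}{v} - \frac{19}{14} = - \frac{19}{14} + \frac{28}{v}$)
$- J{\left(k \right)} = - (- \frac{19}{14} + \frac{28}{-132}) = - (- \frac{19}{14} + 28 \left(- \frac{1}{132}\right)) = - (- \frac{19}{14} - \frac{7}{33}) = \left(-1\right) \left(- \frac{725}{462}\right) = \frac{725}{462}$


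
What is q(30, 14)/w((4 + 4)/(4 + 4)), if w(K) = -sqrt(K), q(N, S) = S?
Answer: -14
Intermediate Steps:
q(30, 14)/w((4 + 4)/(4 + 4)) = 14/((-sqrt((4 + 4)/(4 + 4)))) = 14/((-sqrt(8/8))) = 14/((-sqrt(8*(1/8)))) = 14/((-sqrt(1))) = 14/((-1*1)) = 14/(-1) = 14*(-1) = -14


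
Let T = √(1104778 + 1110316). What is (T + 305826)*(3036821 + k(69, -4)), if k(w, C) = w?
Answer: 928759921140 + 21258230*√45206 ≈ 9.3328e+11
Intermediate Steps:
T = 7*√45206 (T = √2215094 = 7*√45206 ≈ 1488.3)
(T + 305826)*(3036821 + k(69, -4)) = (7*√45206 + 305826)*(3036821 + 69) = (305826 + 7*√45206)*3036890 = 928759921140 + 21258230*√45206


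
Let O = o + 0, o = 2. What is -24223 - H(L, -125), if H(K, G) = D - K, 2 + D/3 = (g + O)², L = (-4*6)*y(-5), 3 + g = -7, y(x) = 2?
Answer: -24457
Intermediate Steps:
g = -10 (g = -3 - 7 = -10)
O = 2 (O = 2 + 0 = 2)
L = -48 (L = -4*6*2 = -24*2 = -48)
D = 186 (D = -6 + 3*(-10 + 2)² = -6 + 3*(-8)² = -6 + 3*64 = -6 + 192 = 186)
H(K, G) = 186 - K
-24223 - H(L, -125) = -24223 - (186 - 1*(-48)) = -24223 - (186 + 48) = -24223 - 1*234 = -24223 - 234 = -24457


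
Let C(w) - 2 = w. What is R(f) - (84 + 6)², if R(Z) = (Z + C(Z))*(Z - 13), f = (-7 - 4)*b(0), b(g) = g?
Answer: -8126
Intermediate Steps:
C(w) = 2 + w
f = 0 (f = (-7 - 4)*0 = -11*0 = 0)
R(Z) = (-13 + Z)*(2 + 2*Z) (R(Z) = (Z + (2 + Z))*(Z - 13) = (2 + 2*Z)*(-13 + Z) = (-13 + Z)*(2 + 2*Z))
R(f) - (84 + 6)² = (-26 - 24*0 + 2*0²) - (84 + 6)² = (-26 + 0 + 2*0) - 1*90² = (-26 + 0 + 0) - 1*8100 = -26 - 8100 = -8126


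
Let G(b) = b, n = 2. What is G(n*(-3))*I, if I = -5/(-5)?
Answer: -6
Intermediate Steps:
I = 1 (I = -5*(-⅕) = 1)
G(n*(-3))*I = (2*(-3))*1 = -6*1 = -6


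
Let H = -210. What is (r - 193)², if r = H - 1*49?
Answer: 204304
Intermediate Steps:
r = -259 (r = -210 - 1*49 = -210 - 49 = -259)
(r - 193)² = (-259 - 193)² = (-452)² = 204304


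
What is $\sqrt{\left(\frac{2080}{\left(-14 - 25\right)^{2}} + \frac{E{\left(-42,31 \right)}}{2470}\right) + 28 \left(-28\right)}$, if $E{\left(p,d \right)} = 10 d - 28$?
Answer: $\frac{i \sqrt{10741648385}}{3705} \approx 27.974 i$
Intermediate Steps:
$E{\left(p,d \right)} = -28 + 10 d$
$\sqrt{\left(\frac{2080}{\left(-14 - 25\right)^{2}} + \frac{E{\left(-42,31 \right)}}{2470}\right) + 28 \left(-28\right)} = \sqrt{\left(\frac{2080}{\left(-14 - 25\right)^{2}} + \frac{-28 + 10 \cdot 31}{2470}\right) + 28 \left(-28\right)} = \sqrt{\left(\frac{2080}{\left(-39\right)^{2}} + \left(-28 + 310\right) \frac{1}{2470}\right) - 784} = \sqrt{\left(\frac{2080}{1521} + 282 \cdot \frac{1}{2470}\right) - 784} = \sqrt{\left(2080 \cdot \frac{1}{1521} + \frac{141}{1235}\right) - 784} = \sqrt{\left(\frac{160}{117} + \frac{141}{1235}\right) - 784} = \sqrt{\frac{16469}{11115} - 784} = \sqrt{- \frac{8697691}{11115}} = \frac{i \sqrt{10741648385}}{3705}$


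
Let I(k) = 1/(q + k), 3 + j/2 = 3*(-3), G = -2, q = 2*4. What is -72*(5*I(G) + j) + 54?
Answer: 1722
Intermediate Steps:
q = 8
j = -24 (j = -6 + 2*(3*(-3)) = -6 + 2*(-9) = -6 - 18 = -24)
I(k) = 1/(8 + k)
-72*(5*I(G) + j) + 54 = -72*(5/(8 - 2) - 24) + 54 = -72*(5/6 - 24) + 54 = -72*(-139/6) + 54 = 1668 + 54 = 1722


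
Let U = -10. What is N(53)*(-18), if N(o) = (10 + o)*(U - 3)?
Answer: 14742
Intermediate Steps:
N(o) = -130 - 13*o (N(o) = (10 + o)*(-10 - 3) = (10 + o)*(-13) = -130 - 13*o)
N(53)*(-18) = (-130 - 13*53)*(-18) = (-130 - 689)*(-18) = -819*(-18) = 14742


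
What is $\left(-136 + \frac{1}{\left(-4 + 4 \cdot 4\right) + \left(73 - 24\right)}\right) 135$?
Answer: $- \frac{1119825}{61} \approx -18358.0$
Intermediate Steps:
$\left(-136 + \frac{1}{\left(-4 + 4 \cdot 4\right) + \left(73 - 24\right)}\right) 135 = \left(-136 + \frac{1}{\left(-4 + 16\right) + \left(73 - 24\right)}\right) 135 = \left(-136 + \frac{1}{12 + 49}\right) 135 = \left(-136 + \frac{1}{61}\right) 135 = \left(- \frac{8295}{61}\right) 135 = - \frac{1119825}{61}$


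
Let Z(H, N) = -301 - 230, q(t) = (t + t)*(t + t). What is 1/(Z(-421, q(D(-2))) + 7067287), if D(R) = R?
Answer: 1/7066756 ≈ 1.4151e-7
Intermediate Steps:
q(t) = 4*t² (q(t) = (2*t)*(2*t) = 4*t²)
Z(H, N) = -531
1/(Z(-421, q(D(-2))) + 7067287) = 1/(-531 + 7067287) = 1/7066756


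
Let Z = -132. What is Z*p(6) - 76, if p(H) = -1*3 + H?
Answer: -472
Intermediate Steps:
p(H) = -3 + H
Z*p(6) - 76 = -132*(-3 + 6) - 76 = -132*3 - 76 = -396 - 76 = -472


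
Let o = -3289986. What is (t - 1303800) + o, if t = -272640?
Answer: -4866426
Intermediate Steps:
(t - 1303800) + o = (-272640 - 1303800) - 3289986 = -1576440 - 3289986 = -4866426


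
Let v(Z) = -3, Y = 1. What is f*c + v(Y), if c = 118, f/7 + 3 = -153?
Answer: -128859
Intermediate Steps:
f = -1092 (f = -21 + 7*(-153) = -21 - 1071 = -1092)
f*c + v(Y) = -1092*118 - 3 = -128856 - 3 = -128859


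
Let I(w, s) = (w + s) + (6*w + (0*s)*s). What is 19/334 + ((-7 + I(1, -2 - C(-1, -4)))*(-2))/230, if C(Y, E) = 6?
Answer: 4857/38410 ≈ 0.12645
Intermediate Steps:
I(w, s) = s + 7*w (I(w, s) = (s + w) + (6*w + 0*s) = (s + w) + (6*w + 0) = (s + w) + 6*w = s + 7*w)
19/334 + ((-7 + I(1, -2 - C(-1, -4)))*(-2))/230 = 19/334 + ((-7 + ((-2 - 1*6) + 7*1))*(-2))/230 = 19*(1/334) + ((-7 + ((-2 - 6) + 7))*(-2))*(1/230) = 19/334 + ((-7 + (-8 + 7))*(-2))*(1/230) = 19/334 + ((-7 - 1)*(-2))*(1/230) = 19/334 - 8*(-2)*(1/230) = 19/334 + 16*(1/230) = 19/334 + 8/115 = 4857/38410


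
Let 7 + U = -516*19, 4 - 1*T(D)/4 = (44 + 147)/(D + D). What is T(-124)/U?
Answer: -1183/608282 ≈ -0.0019448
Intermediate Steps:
T(D) = 16 - 382/D (T(D) = 16 - 4*(44 + 147)/(D + D) = 16 - 764/(2*D) = 16 - 764*1/(2*D) = 16 - 382/D)
U = -9811 (U = -7 - 516*19 = -7 - 9804 = -9811)
T(-124)/U = (16 - 382/(-124))/(-9811) = (16 - 382*(-1/124))*(-1/9811) = (16 + 191/62)*(-1/9811) = (1183/62)*(-1/9811) = -1183/608282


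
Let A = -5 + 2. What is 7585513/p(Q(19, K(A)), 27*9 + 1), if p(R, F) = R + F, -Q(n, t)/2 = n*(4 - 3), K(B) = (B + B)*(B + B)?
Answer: 7585513/206 ≈ 36823.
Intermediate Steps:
A = -3
K(B) = 4*B² (K(B) = (2*B)*(2*B) = 4*B²)
Q(n, t) = -2*n (Q(n, t) = -2*n*(4 - 3) = -2*n)
p(R, F) = F + R
7585513/p(Q(19, K(A)), 27*9 + 1) = 7585513/((27*9 + 1) - 2*19) = 7585513/((243 + 1) - 38) = 7585513/(244 - 38) = 7585513/206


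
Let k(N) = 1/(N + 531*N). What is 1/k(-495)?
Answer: -263340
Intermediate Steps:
k(N) = 1/(532*N)
1/k(-495) = 1/((1/532)/(-495)) = 1/((1/532)*(-1/495)) = 1/(-1/263340) = -263340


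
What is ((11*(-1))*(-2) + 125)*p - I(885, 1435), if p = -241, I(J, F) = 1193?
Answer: -36620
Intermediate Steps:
((11*(-1))*(-2) + 125)*p - I(885, 1435) = ((11*(-1))*(-2) + 125)*(-241) - 1*1193 = (-11*(-2) + 125)*(-241) - 1193 = (22 + 125)*(-241) - 1193 = 147*(-241) - 1193 = -35427 - 1193 = -36620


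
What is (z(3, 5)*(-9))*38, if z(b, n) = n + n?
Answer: -3420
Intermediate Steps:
z(b, n) = 2*n
(z(3, 5)*(-9))*38 = ((2*5)*(-9))*38 = (10*(-9))*38 = -90*38 = -3420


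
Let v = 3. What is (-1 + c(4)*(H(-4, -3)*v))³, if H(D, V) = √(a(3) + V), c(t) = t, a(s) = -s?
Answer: 2591 - 10332*I*√6 ≈ 2591.0 - 25308.0*I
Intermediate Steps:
H(D, V) = √(-3 + V) (H(D, V) = √(-1*3 + V) = √(-3 + V))
(-1 + c(4)*(H(-4, -3)*v))³ = (-1 + 4*(√(-3 - 3)*3))³ = (-1 + 4*(√(-6)*3))³ = (-1 + 4*((I*√6)*3))³ = (-1 + 4*(3*I*√6))³ = (-1 + 12*I*√6)³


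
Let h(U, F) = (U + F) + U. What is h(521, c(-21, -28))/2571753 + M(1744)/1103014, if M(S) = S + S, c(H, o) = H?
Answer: 5048225879/1418339781771 ≈ 0.0035593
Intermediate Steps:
h(U, F) = F + 2*U (h(U, F) = (F + U) + U = F + 2*U)
M(S) = 2*S
h(521, c(-21, -28))/2571753 + M(1744)/1103014 = (-21 + 2*521)/2571753 + (2*1744)/1103014 = (-21 + 1042)*(1/2571753) + 3488*(1/1103014) = 1021*(1/2571753) + 1744/551507 = 1021/2571753 + 1744/551507 = 5048225879/1418339781771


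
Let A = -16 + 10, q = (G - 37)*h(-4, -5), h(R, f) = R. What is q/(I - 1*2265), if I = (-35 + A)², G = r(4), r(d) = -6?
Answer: -43/146 ≈ -0.29452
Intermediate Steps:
G = -6
q = 172 (q = (-6 - 37)*(-4) = -43*(-4) = 172)
A = -6
I = 1681 (I = (-35 - 6)² = (-41)² = 1681)
q/(I - 1*2265) = 172/(1681 - 1*2265) = 172/(1681 - 2265) = 172/(-584) = 172*(-1/584) = -43/146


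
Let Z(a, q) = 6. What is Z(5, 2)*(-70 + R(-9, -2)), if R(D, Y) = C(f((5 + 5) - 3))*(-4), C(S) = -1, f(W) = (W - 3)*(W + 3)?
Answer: -396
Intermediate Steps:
f(W) = (-3 + W)*(3 + W)
R(D, Y) = 4 (R(D, Y) = -1*(-4) = 4)
Z(5, 2)*(-70 + R(-9, -2)) = 6*(-70 + 4) = 6*(-66) = -396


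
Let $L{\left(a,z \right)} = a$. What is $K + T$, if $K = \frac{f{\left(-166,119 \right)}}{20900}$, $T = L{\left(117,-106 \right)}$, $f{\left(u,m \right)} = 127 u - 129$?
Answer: $\frac{2424089}{20900} \approx 115.99$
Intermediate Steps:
$f{\left(u,m \right)} = -129 + 127 u$
$T = 117$
$K = - \frac{21211}{20900}$ ($K = \frac{-129 + 127 \left(-166\right)}{20900} = \left(-129 - 21082\right) \frac{1}{20900} = \left(-21211\right) \frac{1}{20900} = - \frac{21211}{20900} \approx -1.0149$)
$K + T = - \frac{21211}{20900} + 117 = \frac{2424089}{20900}$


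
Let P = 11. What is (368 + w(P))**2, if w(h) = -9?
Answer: 128881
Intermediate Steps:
(368 + w(P))**2 = (368 - 9)**2 = 359**2 = 128881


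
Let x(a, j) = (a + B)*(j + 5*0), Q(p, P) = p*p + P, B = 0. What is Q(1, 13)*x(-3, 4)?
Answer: -168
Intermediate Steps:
Q(p, P) = P + p² (Q(p, P) = p² + P = P + p²)
x(a, j) = a*j (x(a, j) = (a + 0)*(j + 5*0) = a*(j + 0) = a*j)
Q(1, 13)*x(-3, 4) = (13 + 1²)*(-3*4) = (13 + 1)*(-12) = 14*(-12) = -168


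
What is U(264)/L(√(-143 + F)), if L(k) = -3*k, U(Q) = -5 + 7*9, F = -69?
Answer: 29*I*√53/159 ≈ 1.3278*I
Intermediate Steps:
U(Q) = 58 (U(Q) = -5 + 63 = 58)
U(264)/L(√(-143 + F)) = 58/((-3*√(-143 - 69))) = 58/((-6*I*√53)) = 58*(I*√53/318) = 29*I*√53/159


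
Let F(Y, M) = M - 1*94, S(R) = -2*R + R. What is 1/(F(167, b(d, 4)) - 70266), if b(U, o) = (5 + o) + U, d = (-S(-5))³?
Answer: -1/70476 ≈ -1.4189e-5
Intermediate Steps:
S(R) = -R
d = -125 (d = (-(-1)*(-5))³ = (-1*5)³ = (-5)³ = -125)
b(U, o) = 5 + U + o
F(Y, M) = -94 + M (F(Y, M) = M - 94 = -94 + M)
1/(F(167, b(d, 4)) - 70266) = 1/((-94 + (5 - 125 + 4)) - 70266) = 1/((-94 - 116) - 70266) = 1/(-210 - 70266) = 1/(-70476) = -1/70476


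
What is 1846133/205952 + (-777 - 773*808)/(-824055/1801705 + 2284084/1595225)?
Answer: -74033173743580150797723/115361641297525888 ≈ -6.4175e+5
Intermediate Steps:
1846133/205952 + (-777 - 773*808)/(-824055/1801705 + 2284084/1595225) = 1846133*(1/205952) + (-777 - 624584)/(-824055*1/1801705 + 2284084*(1/1595225)) = 1846133/205952 - 625361/(-164811/360341 + 2284084/1595225) = 1846133/205952 - 625361/560138485169/574824971725 = 1846133/205952 - 625361*574824971725/560138485169 = 1846133/205952 - 359473119142917725/560138485169 = -74033173743580150797723/115361641297525888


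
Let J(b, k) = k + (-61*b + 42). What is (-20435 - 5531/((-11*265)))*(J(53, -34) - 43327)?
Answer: 252068474608/265 ≈ 9.5120e+8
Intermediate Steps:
J(b, k) = 42 + k - 61*b (J(b, k) = k + (42 - 61*b) = 42 + k - 61*b)
(-20435 - 5531/((-11*265)))*(J(53, -34) - 43327) = (-20435 - 5531/((-11*265)))*((42 - 34 - 61*53) - 43327) = (-20435 - 5531/(-2915))*((42 - 34 - 3233) - 43327) = (-20435 - 5531*(-1/2915))*(-3225 - 43327) = (-20435 + 5531/2915)*(-46552) = -59562494/2915*(-46552) = 252068474608/265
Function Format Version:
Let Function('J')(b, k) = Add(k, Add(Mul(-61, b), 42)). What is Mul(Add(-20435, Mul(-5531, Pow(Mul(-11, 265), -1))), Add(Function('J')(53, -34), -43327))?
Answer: Rational(252068474608, 265) ≈ 9.5120e+8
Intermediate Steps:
Function('J')(b, k) = Add(42, k, Mul(-61, b)) (Function('J')(b, k) = Add(k, Add(42, Mul(-61, b))) = Add(42, k, Mul(-61, b)))
Mul(Add(-20435, Mul(-5531, Pow(Mul(-11, 265), -1))), Add(Function('J')(53, -34), -43327)) = Mul(Add(-20435, Mul(-5531, Pow(Mul(-11, 265), -1))), Add(Add(42, -34, Mul(-61, 53)), -43327)) = Mul(Add(-20435, Mul(-5531, Pow(-2915, -1))), Add(Add(42, -34, -3233), -43327)) = Mul(Add(-20435, Mul(-5531, Rational(-1, 2915))), Add(-3225, -43327)) = Mul(Add(-20435, Rational(5531, 2915)), -46552) = Mul(Rational(-59562494, 2915), -46552) = Rational(252068474608, 265)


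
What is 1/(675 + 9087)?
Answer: 1/9762 ≈ 0.00010244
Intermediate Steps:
1/(675 + 9087) = 1/9762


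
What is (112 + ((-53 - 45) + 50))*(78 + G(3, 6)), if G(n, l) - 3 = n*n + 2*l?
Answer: 6528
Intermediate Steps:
G(n, l) = 3 + n² + 2*l (G(n, l) = 3 + (n*n + 2*l) = 3 + (n² + 2*l) = 3 + n² + 2*l)
(112 + ((-53 - 45) + 50))*(78 + G(3, 6)) = (112 + ((-53 - 45) + 50))*(78 + (3 + 3² + 2*6)) = (112 + (-98 + 50))*(78 + (3 + 9 + 12)) = (112 - 48)*(78 + 24) = 64*102 = 6528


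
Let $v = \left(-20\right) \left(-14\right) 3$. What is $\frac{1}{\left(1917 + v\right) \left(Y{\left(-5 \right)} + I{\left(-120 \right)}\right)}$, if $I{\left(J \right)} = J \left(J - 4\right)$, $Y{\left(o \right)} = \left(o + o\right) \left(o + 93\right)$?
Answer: $\frac{1}{38598000} \approx 2.5908 \cdot 10^{-8}$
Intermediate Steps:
$Y{\left(o \right)} = 2 o \left(93 + o\right)$
$I{\left(J \right)} = J \left(-4 + J\right)$
$v = 840$ ($v = 280 \cdot 3 = 840$)
$\frac{1}{\left(1917 + v\right) \left(Y{\left(-5 \right)} + I{\left(-120 \right)}\right)} = \frac{1}{\left(1917 + 840\right) \left(2 \left(-5\right) \left(93 - 5\right) - 120 \left(-4 - 120\right)\right)} = \frac{1}{2757 \left(2 \left(-5\right) 88 - -14880\right)} = \frac{1}{2757 \left(-880 + 14880\right)} = \frac{1}{2757 \cdot 14000} = \frac{1}{38598000}$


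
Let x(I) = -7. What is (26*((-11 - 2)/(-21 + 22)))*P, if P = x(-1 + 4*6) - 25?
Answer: 10816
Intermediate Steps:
P = -32 (P = -7 - 25 = -32)
(26*((-11 - 2)/(-21 + 22)))*P = (26*((-11 - 2)/(-21 + 22)))*(-32) = (26*(-13/1))*(-32) = (26*(-13*1))*(-32) = (26*(-13))*(-32) = -338*(-32) = 10816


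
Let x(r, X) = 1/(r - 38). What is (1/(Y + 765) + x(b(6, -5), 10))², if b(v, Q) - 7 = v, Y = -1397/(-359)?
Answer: 71319441249/47621040640000 ≈ 0.0014976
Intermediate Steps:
Y = 1397/359 (Y = -1397*(-1/359) = 1397/359 ≈ 3.8914)
b(v, Q) = 7 + v
x(r, X) = 1/(-38 + r)
(1/(Y + 765) + x(b(6, -5), 10))² = (1/(1397/359 + 765) + 1/(-38 + (7 + 6)))² = (1/(276032/359) + 1/(-38 + 13))² = (359/276032 + 1/(-25))² = (359/276032 - 1/25)² = (-267057/6900800)² = 71319441249/47621040640000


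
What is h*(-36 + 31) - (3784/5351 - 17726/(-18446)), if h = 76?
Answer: -18836189485/49352273 ≈ -381.67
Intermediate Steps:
h*(-36 + 31) - (3784/5351 - 17726/(-18446)) = 76*(-36 + 31) - (3784/5351 - 17726/(-18446)) = 76*(-5) - (3784*(1/5351) - 17726*(-1/18446)) = -380 - (3784/5351 + 8863/9223) = -380 - 1*82325745/49352273 = -380 - 82325745/49352273 = -18836189485/49352273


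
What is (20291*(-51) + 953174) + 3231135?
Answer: 3149468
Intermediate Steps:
(20291*(-51) + 953174) + 3231135 = (-1034841 + 953174) + 3231135 = -81667 + 3231135 = 3149468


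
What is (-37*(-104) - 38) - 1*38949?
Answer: -35139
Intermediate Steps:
(-37*(-104) - 38) - 1*38949 = (3848 - 38) - 38949 = 3810 - 38949 = -35139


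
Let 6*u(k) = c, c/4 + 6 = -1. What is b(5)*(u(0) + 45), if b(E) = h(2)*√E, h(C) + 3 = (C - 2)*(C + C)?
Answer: -121*√5 ≈ -270.56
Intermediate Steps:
h(C) = -3 + 2*C*(-2 + C) (h(C) = -3 + (C - 2)*(C + C) = -3 + (-2 + C)*(2*C) = -3 + 2*C*(-2 + C))
b(E) = -3*√E (b(E) = (-3 - 4*2 + 2*2²)*√E = (-3 - 8 + 2*4)*√E = (-3 - 8 + 8)*√E = -3*√E)
c = -28 (c = -24 + 4*(-1) = -24 - 4 = -28)
u(k) = -14/3 (u(k) = (⅙)*(-28) = -14/3)
b(5)*(u(0) + 45) = (-3*√5)*(-14/3 + 45) = -3*√5*(121/3) = -121*√5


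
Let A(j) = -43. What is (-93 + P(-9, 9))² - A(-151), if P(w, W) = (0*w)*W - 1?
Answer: 8879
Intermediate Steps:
P(w, W) = -1 (P(w, W) = 0*W - 1 = 0 - 1 = -1)
(-93 + P(-9, 9))² - A(-151) = (-93 - 1)² - 1*(-43) = (-94)² + 43 = 8836 + 43 = 8879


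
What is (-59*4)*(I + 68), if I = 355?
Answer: -99828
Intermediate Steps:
(-59*4)*(I + 68) = (-59*4)*(355 + 68) = -236*423 = -99828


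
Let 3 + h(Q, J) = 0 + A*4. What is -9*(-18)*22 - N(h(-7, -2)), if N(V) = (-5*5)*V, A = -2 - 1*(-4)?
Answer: 3689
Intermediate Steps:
A = 2 (A = -2 + 4 = 2)
h(Q, J) = 5 (h(Q, J) = -3 + (0 + 2*4) = -3 + (0 + 8) = -3 + 8 = 5)
N(V) = -25*V
-9*(-18)*22 - N(h(-7, -2)) = -9*(-18)*22 - (-25)*5 = 162*22 - 1*(-125) = 3564 + 125 = 3689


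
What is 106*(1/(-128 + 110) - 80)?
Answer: -76373/9 ≈ -8485.9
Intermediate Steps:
106*(1/(-128 + 110) - 80) = 106*(1/(-18) - 80) = 106*(-1/18 - 80) = 106*(-1441/18) = -76373/9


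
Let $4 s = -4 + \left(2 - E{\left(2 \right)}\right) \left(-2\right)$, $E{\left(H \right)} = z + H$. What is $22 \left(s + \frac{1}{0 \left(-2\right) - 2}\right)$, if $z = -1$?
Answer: $-44$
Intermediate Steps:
$E{\left(H \right)} = -1 + H$
$s = - \frac{3}{2}$ ($s = \frac{-4 + \left(2 - \left(-1 + 2\right)\right) \left(-2\right)}{4} = \frac{-4 + \left(2 - 1\right) \left(-2\right)}{4} = \frac{-4 + 1 \left(-2\right)}{4} = \frac{-4 - 2}{4} = \frac{1}{4} \left(-6\right) = - \frac{3}{2} \approx -1.5$)
$22 \left(s + \frac{1}{0 \left(-2\right) - 2}\right) = 22 \left(- \frac{3}{2} + \frac{1}{0 \left(-2\right) - 2}\right) = 22 \left(- \frac{3}{2} + \frac{1}{0 - 2}\right) = 22 \left(- \frac{3}{2} + \frac{1}{-2}\right) = 22 \left(- \frac{3}{2} - \frac{1}{2}\right) = 22 \left(-2\right) = -44$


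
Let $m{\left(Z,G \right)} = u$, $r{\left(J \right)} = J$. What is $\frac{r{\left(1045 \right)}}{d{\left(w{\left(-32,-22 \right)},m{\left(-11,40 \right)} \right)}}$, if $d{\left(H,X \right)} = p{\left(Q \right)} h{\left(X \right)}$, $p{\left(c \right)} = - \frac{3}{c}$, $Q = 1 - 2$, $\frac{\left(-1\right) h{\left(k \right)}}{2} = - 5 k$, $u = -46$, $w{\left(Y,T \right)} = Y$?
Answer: $- \frac{209}{276} \approx -0.75725$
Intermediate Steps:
$h{\left(k \right)} = 10 k$ ($h{\left(k \right)} = - 2 \left(- 5 k\right) = 10 k$)
$Q = -1$ ($Q = 1 - 2 = -1$)
$m{\left(Z,G \right)} = -46$
$d{\left(H,X \right)} = 30 X$ ($d{\left(H,X \right)} = - \frac{3}{-1} \cdot 10 X = \left(-3\right) \left(-1\right) 10 X = 3 \cdot 10 X = 30 X$)
$\frac{r{\left(1045 \right)}}{d{\left(w{\left(-32,-22 \right)},m{\left(-11,40 \right)} \right)}} = \frac{1045}{30 \left(-46\right)} = \frac{1045}{-1380} = 1045 \left(- \frac{1}{1380}\right) = - \frac{209}{276}$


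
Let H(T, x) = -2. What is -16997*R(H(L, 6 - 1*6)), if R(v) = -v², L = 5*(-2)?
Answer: 67988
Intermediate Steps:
L = -10
-16997*R(H(L, 6 - 1*6)) = -(-16997)*(-2)² = -(-16997)*4 = -16997*(-4) = 67988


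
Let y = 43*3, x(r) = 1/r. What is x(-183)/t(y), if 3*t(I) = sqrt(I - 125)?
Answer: -1/122 ≈ -0.0081967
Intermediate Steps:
y = 129
t(I) = sqrt(-125 + I)/3 (t(I) = sqrt(I - 125)/3 = sqrt(-125 + I)/3)
x(-183)/t(y) = 1/((-183)*((sqrt(-125 + 129)/3))) = -1/(183*(sqrt(4)/3)) = -1/(183*((1/3)*2)) = -1/(183*2/3) = -1/183*3/2 = -1/122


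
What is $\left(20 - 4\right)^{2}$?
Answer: $256$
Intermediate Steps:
$\left(20 - 4\right)^{2} = 16^{2} = 256$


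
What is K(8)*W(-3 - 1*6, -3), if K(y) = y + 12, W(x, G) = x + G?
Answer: -240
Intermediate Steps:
W(x, G) = G + x
K(y) = 12 + y
K(8)*W(-3 - 1*6, -3) = (12 + 8)*(-3 + (-3 - 1*6)) = 20*(-3 + (-3 - 6)) = 20*(-3 - 9) = 20*(-12) = -240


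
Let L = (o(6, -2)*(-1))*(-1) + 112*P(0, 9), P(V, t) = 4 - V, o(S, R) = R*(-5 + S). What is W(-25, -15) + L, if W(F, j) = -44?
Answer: 402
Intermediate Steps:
L = 446 (L = (-2*(-5 + 6)*(-1))*(-1) + 112*(4 - 1*0) = (-2*1*(-1))*(-1) + 112*(4 + 0) = -2*(-1)*(-1) + 112*4 = 2*(-1) + 448 = -2 + 448 = 446)
W(-25, -15) + L = -44 + 446 = 402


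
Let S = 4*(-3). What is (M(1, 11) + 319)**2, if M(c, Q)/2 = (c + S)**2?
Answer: 314721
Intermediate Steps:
S = -12
M(c, Q) = 2*(-12 + c)**2 (M(c, Q) = 2*(c - 12)**2 = 2*(-12 + c)**2)
(M(1, 11) + 319)**2 = (2*(-12 + 1)**2 + 319)**2 = (2*(-11)**2 + 319)**2 = (2*121 + 319)**2 = (242 + 319)**2 = 561**2 = 314721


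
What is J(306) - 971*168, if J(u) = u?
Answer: -162822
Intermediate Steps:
J(306) - 971*168 = 306 - 971*168 = 306 - 1*163128 = 306 - 163128 = -162822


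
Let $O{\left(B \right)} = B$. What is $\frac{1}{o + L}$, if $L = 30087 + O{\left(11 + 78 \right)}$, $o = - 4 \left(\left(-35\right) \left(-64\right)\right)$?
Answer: $\frac{1}{21216} \approx 4.7134 \cdot 10^{-5}$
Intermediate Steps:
$o = -8960$ ($o = \left(-4\right) 2240 = -8960$)
$L = 30176$ ($L = 30087 + \left(11 + 78\right) = 30087 + 89 = 30176$)
$\frac{1}{o + L} = \frac{1}{-8960 + 30176} = \frac{1}{21216}$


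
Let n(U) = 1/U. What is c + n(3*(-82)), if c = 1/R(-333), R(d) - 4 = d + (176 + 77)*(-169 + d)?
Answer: -42527/10441470 ≈ -0.0040729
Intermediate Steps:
R(d) = -42753 + 254*d (R(d) = 4 + (d + (176 + 77)*(-169 + d)) = 4 + (d + 253*(-169 + d)) = 4 + (d + (-42757 + 253*d)) = 4 + (-42757 + 254*d) = -42753 + 254*d)
c = -1/127335 (c = 1/(-42753 + 254*(-333)) = 1/(-42753 - 84582) = 1/(-127335) = -1/127335 ≈ -7.8533e-6)
c + n(3*(-82)) = -1/127335 + 1/(3*(-82)) = -1/127335 + 1/(-246) = -1/127335 - 1/246 = -42527/10441470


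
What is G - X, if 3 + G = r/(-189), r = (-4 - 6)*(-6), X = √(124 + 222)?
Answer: -209/63 - √346 ≈ -21.919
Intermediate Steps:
X = √346 ≈ 18.601
r = 60 (r = -10*(-6) = 60)
G = -209/63 (G = -3 + 60/(-189) = -3 + 60*(-1/189) = -3 - 20/63 = -209/63 ≈ -3.3175)
G - X = -209/63 - √346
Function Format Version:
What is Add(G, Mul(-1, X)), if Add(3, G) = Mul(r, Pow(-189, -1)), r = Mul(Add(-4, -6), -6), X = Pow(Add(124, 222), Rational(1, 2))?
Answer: Add(Rational(-209, 63), Mul(-1, Pow(346, Rational(1, 2)))) ≈ -21.919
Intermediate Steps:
X = Pow(346, Rational(1, 2)) ≈ 18.601
r = 60 (r = Mul(-10, -6) = 60)
G = Rational(-209, 63) (G = Add(-3, Mul(60, Pow(-189, -1))) = Add(-3, Mul(60, Rational(-1, 189))) = Add(-3, Rational(-20, 63)) = Rational(-209, 63) ≈ -3.3175)
Add(G, Mul(-1, X)) = Add(Rational(-209, 63), Mul(-1, Pow(346, Rational(1, 2))))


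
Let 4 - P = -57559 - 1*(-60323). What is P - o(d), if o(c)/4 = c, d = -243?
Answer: -1788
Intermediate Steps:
o(c) = 4*c
P = -2760 (P = 4 - (-57559 - 1*(-60323)) = 4 - (-57559 + 60323) = 4 - 1*2764 = 4 - 2764 = -2760)
P - o(d) = -2760 - 4*(-243) = -2760 - 1*(-972) = -2760 + 972 = -1788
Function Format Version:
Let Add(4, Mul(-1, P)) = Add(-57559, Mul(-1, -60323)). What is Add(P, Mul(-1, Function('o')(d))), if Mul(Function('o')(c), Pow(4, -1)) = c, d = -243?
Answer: -1788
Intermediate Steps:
Function('o')(c) = Mul(4, c)
P = -2760 (P = Add(4, Mul(-1, Add(-57559, Mul(-1, -60323)))) = Add(4, Mul(-1, Add(-57559, 60323))) = Add(4, Mul(-1, 2764)) = Add(4, -2764) = -2760)
Add(P, Mul(-1, Function('o')(d))) = Add(-2760, Mul(-1, Mul(4, -243))) = Add(-2760, Mul(-1, -972)) = Add(-2760, 972) = -1788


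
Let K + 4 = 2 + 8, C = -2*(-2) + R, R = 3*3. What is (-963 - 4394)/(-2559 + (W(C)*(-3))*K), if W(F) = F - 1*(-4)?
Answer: 5357/2865 ≈ 1.8698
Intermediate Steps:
R = 9
C = 13 (C = -2*(-2) + 9 = 4 + 9 = 13)
W(F) = 4 + F (W(F) = F + 4 = 4 + F)
K = 6 (K = -4 + (2 + 8) = -4 + 10 = 6)
(-963 - 4394)/(-2559 + (W(C)*(-3))*K) = (-963 - 4394)/(-2559 + ((4 + 13)*(-3))*6) = -5357/(-2559 + (17*(-3))*6) = -5357/(-2559 - 51*6) = -5357/(-2559 - 306) = -5357/(-2865) = -5357*(-1/2865) = 5357/2865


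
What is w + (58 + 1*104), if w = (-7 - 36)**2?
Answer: 2011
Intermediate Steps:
w = 1849 (w = (-43)**2 = 1849)
w + (58 + 1*104) = 1849 + (58 + 1*104) = 1849 + (58 + 104) = 1849 + 162 = 2011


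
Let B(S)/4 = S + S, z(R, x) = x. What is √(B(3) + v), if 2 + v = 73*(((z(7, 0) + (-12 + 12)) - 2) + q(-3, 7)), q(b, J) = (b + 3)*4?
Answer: 2*I*√31 ≈ 11.136*I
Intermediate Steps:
B(S) = 8*S (B(S) = 4*(S + S) = 4*(2*S) = 8*S)
q(b, J) = 12 + 4*b (q(b, J) = (3 + b)*4 = 12 + 4*b)
v = -148 (v = -2 + 73*(((0 + (-12 + 12)) - 2) + (12 + 4*(-3))) = -2 + 73*(((0 + 0) - 2) + (12 - 12)) = -2 + 73*((0 - 2) + 0) = -2 + 73*(-2 + 0) = -2 + 73*(-2) = -2 - 146 = -148)
√(B(3) + v) = √(8*3 - 148) = √(24 - 148) = √(-124) = 2*I*√31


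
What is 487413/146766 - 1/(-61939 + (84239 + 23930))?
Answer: 1877746352/565416015 ≈ 3.3210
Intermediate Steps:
487413/146766 - 1/(-61939 + (84239 + 23930)) = 487413*(1/146766) - 1/(-61939 + 108169) = 162471/48922 - 1/46230 = 1877746352/565416015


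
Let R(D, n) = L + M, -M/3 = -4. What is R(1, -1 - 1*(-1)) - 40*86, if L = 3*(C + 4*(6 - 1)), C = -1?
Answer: -3371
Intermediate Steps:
M = 12 (M = -3*(-4) = 12)
L = 57 (L = 3*(-1 + 4*(6 - 1)) = 3*(-1 + 4*5) = 3*(-1 + 20) = 3*19 = 57)
R(D, n) = 69 (R(D, n) = 57 + 12 = 69)
R(1, -1 - 1*(-1)) - 40*86 = 69 - 40*86 = 69 - 3440 = -3371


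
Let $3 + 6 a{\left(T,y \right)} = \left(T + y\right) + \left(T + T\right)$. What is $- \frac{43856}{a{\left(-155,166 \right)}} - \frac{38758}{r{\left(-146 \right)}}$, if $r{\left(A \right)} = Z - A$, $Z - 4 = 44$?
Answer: $\frac{9835867}{14647} \approx 671.53$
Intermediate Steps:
$Z = 48$ ($Z = 4 + 44 = 48$)
$a{\left(T,y \right)} = - \frac{1}{2} + \frac{T}{2} + \frac{y}{6}$ ($a{\left(T,y \right)} = - \frac{1}{2} + \frac{\left(T + y\right) + \left(T + T\right)}{6} = - \frac{1}{2} + \frac{\left(T + y\right) + 2 T}{6} = - \frac{1}{2} + \frac{y + 3 T}{6} = - \frac{1}{2} + \left(\frac{T}{2} + \frac{y}{6}\right) = - \frac{1}{2} + \frac{T}{2} + \frac{y}{6}$)
$r{\left(A \right)} = 48 - A$
$- \frac{43856}{a{\left(-155,166 \right)}} - \frac{38758}{r{\left(-146 \right)}} = - \frac{43856}{- \frac{1}{2} + \frac{1}{2} \left(-155\right) + \frac{1}{6} \cdot 166} - \frac{38758}{48 - -146} = - \frac{43856}{- \frac{1}{2} - \frac{155}{2} + \frac{83}{3}} - \frac{38758}{48 + 146} = - \frac{43856}{- \frac{151}{3}} - \frac{38758}{194} = \left(-43856\right) \left(- \frac{3}{151}\right) - \frac{19379}{97} = \frac{131568}{151} - \frac{19379}{97} = \frac{9835867}{14647}$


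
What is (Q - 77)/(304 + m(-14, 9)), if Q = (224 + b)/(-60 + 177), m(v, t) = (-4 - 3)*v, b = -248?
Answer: -3011/15678 ≈ -0.19205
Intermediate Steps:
m(v, t) = -7*v
Q = -8/39 (Q = (224 - 248)/(-60 + 177) = -24/117 = -24*1/117 = -8/39 ≈ -0.20513)
(Q - 77)/(304 + m(-14, 9)) = (-8/39 - 77)/(304 - 7*(-14)) = -3011/(39*(304 + 98)) = -3011/39/402 = -3011/39*1/402 = -3011/15678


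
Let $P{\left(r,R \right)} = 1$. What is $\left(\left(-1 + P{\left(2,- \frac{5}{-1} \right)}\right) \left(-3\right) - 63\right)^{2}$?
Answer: $3969$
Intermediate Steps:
$\left(\left(-1 + P{\left(2,- \frac{5}{-1} \right)}\right) \left(-3\right) - 63\right)^{2} = \left(\left(-1 + 1\right) \left(-3\right) - 63\right)^{2} = \left(0 \left(-3\right) - 63\right)^{2} = \left(0 - 63\right)^{2} = \left(-63\right)^{2} = 3969$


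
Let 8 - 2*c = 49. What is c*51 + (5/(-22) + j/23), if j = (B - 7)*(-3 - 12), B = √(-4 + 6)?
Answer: -263414/253 - 15*√2/23 ≈ -1042.1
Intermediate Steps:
B = √2 ≈ 1.4142
j = 105 - 15*√2 (j = (√2 - 7)*(-3 - 12) = (-7 + √2)*(-15) = 105 - 15*√2 ≈ 83.787)
c = -41/2 (c = 4 - ½*49 = 4 - 49/2 = -41/2 ≈ -20.500)
c*51 + (5/(-22) + j/23) = -41/2*51 + (5/(-22) + (105 - 15*√2)/23) = -2091/2 + (5*(-1/22) + (105 - 15*√2)*(1/23)) = -2091/2 + (-5/22 + (105/23 - 15*√2/23)) = -2091/2 + (2195/506 - 15*√2/23) = -263414/253 - 15*√2/23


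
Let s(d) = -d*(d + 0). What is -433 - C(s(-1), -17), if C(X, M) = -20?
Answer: -413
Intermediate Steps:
s(d) = -d² (s(d) = -d*d = -d²)
-433 - C(s(-1), -17) = -433 - 1*(-20) = -433 + 20 = -413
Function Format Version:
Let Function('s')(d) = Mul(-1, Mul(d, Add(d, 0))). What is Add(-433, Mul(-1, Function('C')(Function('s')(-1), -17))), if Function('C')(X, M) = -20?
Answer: -413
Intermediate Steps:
Function('s')(d) = Mul(-1, Pow(d, 2)) (Function('s')(d) = Mul(-1, Mul(d, d)) = Mul(-1, Pow(d, 2)))
Add(-433, Mul(-1, Function('C')(Function('s')(-1), -17))) = Add(-433, Mul(-1, -20)) = Add(-433, 20) = -413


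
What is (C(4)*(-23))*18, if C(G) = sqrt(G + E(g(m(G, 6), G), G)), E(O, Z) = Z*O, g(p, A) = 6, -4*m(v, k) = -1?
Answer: -828*sqrt(7) ≈ -2190.7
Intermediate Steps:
m(v, k) = 1/4 (m(v, k) = -1/4*(-1) = 1/4)
E(O, Z) = O*Z
C(G) = sqrt(7)*sqrt(G) (C(G) = sqrt(G + 6*G) = sqrt(7*G) = sqrt(7)*sqrt(G))
(C(4)*(-23))*18 = ((sqrt(7)*sqrt(4))*(-23))*18 = ((sqrt(7)*2)*(-23))*18 = ((2*sqrt(7))*(-23))*18 = -46*sqrt(7)*18 = -828*sqrt(7)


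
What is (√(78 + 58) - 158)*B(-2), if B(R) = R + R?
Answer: 632 - 8*√34 ≈ 585.35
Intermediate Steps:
B(R) = 2*R
(√(78 + 58) - 158)*B(-2) = (√(78 + 58) - 158)*(2*(-2)) = (√136 - 158)*(-4) = (2*√34 - 158)*(-4) = (-158 + 2*√34)*(-4) = 632 - 8*√34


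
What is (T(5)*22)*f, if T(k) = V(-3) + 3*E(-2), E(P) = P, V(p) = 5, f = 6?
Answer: -132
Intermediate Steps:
T(k) = -1 (T(k) = 5 + 3*(-2) = 5 - 6 = -1)
(T(5)*22)*f = -1*22*6 = -22*6 = -132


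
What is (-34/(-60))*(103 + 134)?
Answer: 1343/10 ≈ 134.30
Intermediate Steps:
(-34/(-60))*(103 + 134) = -34*(-1/60)*237 = (17/30)*237 = 1343/10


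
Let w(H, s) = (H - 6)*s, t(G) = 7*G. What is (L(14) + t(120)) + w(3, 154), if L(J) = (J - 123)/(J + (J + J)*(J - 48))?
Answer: 354673/938 ≈ 378.12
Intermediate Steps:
L(J) = (-123 + J)/(J + 2*J*(-48 + J)) (L(J) = (-123 + J)/(J + (2*J)*(-48 + J)) = (-123 + J)/(J + 2*J*(-48 + J)))
w(H, s) = s*(-6 + H) (w(H, s) = (-6 + H)*s = s*(-6 + H))
(L(14) + t(120)) + w(3, 154) = ((-123 + 14)/(14*(-95 + 2*14)) + 7*120) + 154*(-6 + 3) = ((1/14)*(-109)/(-95 + 28) + 840) + 154*(-3) = ((1/14)*(-109)/(-67) + 840) - 462 = ((1/14)*(-1/67)*(-109) + 840) - 462 = (109/938 + 840) - 462 = 788029/938 - 462 = 354673/938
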